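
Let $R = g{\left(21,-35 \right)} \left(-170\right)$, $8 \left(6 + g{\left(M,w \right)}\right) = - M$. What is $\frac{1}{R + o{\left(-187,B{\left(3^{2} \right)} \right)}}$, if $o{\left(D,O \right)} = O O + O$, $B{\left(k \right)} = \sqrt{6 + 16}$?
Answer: $\frac{23812}{35437857} - \frac{16 \sqrt{22}}{35437857} \approx 0.00066982$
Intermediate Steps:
$B{\left(k \right)} = \sqrt{22}$
$g{\left(M,w \right)} = -6 - \frac{M}{8}$ ($g{\left(M,w \right)} = -6 + \frac{\left(-1\right) M}{8} = -6 - \frac{M}{8}$)
$R = \frac{5865}{4}$ ($R = \left(-6 - \frac{21}{8}\right) \left(-170\right) = \left(- \frac{69}{8}\right) \left(-170\right) = \frac{5865}{4} \approx 1466.3$)
$o{\left(D,O \right)} = O + O^{2}$ ($o{\left(D,O \right)} = O^{2} + O = O + O^{2}$)
$\frac{1}{R + o{\left(-187,B{\left(3^{2} \right)} \right)}} = \frac{1}{\frac{5865}{4} + \sqrt{22} \left(1 + \sqrt{22}\right)}$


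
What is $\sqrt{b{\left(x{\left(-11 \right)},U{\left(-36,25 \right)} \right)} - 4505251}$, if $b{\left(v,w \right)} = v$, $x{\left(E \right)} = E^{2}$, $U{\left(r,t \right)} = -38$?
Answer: $3 i \sqrt{500570} \approx 2122.5 i$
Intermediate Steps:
$\sqrt{b{\left(x{\left(-11 \right)},U{\left(-36,25 \right)} \right)} - 4505251} = \sqrt{\left(-11\right)^{2} - 4505251} = \sqrt{121 - 4505251} = \sqrt{-4505130} = 3 i \sqrt{500570}$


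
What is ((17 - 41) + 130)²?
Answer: 11236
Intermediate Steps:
((17 - 41) + 130)² = (-24 + 130)² = 106² = 11236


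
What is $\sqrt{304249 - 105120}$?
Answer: $\sqrt{199129} \approx 446.24$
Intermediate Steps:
$\sqrt{304249 - 105120} = \sqrt{199129}$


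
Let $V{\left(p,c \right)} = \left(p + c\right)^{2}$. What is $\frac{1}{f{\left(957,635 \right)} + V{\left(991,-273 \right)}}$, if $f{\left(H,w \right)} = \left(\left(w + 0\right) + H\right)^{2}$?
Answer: $\frac{1}{3049988} \approx 3.2787 \cdot 10^{-7}$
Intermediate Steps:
$f{\left(H,w \right)} = \left(H + w\right)^{2}$ ($f{\left(H,w \right)} = \left(w + H\right)^{2} = \left(H + w\right)^{2}$)
$V{\left(p,c \right)} = \left(c + p\right)^{2}$
$\frac{1}{f{\left(957,635 \right)} + V{\left(991,-273 \right)}} = \frac{1}{\left(957 + 635\right)^{2} + \left(-273 + 991\right)^{2}} = \frac{1}{1592^{2} + 718^{2}} = \frac{1}{2534464 + 515524} = \frac{1}{3049988}$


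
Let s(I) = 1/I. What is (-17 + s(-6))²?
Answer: 10609/36 ≈ 294.69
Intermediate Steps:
(-17 + s(-6))² = (-17 + 1/(-6))² = (-17 - ⅙)² = (-103/6)² = 10609/36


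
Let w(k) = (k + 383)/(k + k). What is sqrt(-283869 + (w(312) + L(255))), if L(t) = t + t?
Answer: I*sqrt(6895797519)/156 ≈ 532.31*I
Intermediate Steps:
w(k) = (383 + k)/(2*k) (w(k) = (383 + k)/((2*k)) = (383 + k)*(1/(2*k)) = (383 + k)/(2*k))
L(t) = 2*t
sqrt(-283869 + (w(312) + L(255))) = sqrt(-283869 + ((1/2)*(383 + 312)/312 + 2*255)) = sqrt(-283869 + ((1/2)*(1/312)*695 + 510)) = sqrt(-283869 + (695/624 + 510)) = sqrt(-283869 + 318935/624) = sqrt(-176815321/624) = I*sqrt(6895797519)/156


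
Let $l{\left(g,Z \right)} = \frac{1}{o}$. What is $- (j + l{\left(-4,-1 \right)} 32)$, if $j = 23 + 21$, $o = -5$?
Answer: $- \frac{188}{5} \approx -37.6$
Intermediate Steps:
$l{\left(g,Z \right)} = - \frac{1}{5}$ ($l{\left(g,Z \right)} = \frac{1}{-5} = - \frac{1}{5}$)
$j = 44$
$- (j + l{\left(-4,-1 \right)} 32) = - (44 - \frac{32}{5}) = \left(-1\right) \frac{188}{5} = - \frac{188}{5}$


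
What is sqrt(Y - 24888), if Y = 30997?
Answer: sqrt(6109) ≈ 78.160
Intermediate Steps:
sqrt(Y - 24888) = sqrt(30997 - 24888) = sqrt(6109)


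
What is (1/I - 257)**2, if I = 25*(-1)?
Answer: 41293476/625 ≈ 66070.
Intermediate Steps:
I = -25
(1/I - 257)**2 = (1/(-25) - 257)**2 = (-1/25 - 257)**2 = (-6426/25)**2 = 41293476/625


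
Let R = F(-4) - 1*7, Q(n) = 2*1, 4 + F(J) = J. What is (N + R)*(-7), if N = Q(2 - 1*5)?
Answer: 91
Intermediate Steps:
F(J) = -4 + J
Q(n) = 2
N = 2
R = -15 (R = (-4 - 4) - 1*7 = -8 - 7 = -15)
(N + R)*(-7) = (2 - 15)*(-7) = -13*(-7) = 91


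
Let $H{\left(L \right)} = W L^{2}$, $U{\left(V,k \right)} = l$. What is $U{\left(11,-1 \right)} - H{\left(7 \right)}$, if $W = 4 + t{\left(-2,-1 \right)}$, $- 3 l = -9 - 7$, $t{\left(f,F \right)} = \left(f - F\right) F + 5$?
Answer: $- \frac{1454}{3} \approx -484.67$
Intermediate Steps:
$t{\left(f,F \right)} = 5 + F \left(f - F\right)$ ($t{\left(f,F \right)} = F \left(f - F\right) + 5 = 5 + F \left(f - F\right)$)
$l = \frac{16}{3}$ ($l = - \frac{-9 - 7}{3} = \left(- \frac{1}{3}\right) \left(-16\right) = \frac{16}{3} \approx 5.3333$)
$W = 10$ ($W = 4 - -6 = 4 + \left(5 - 1 + 2\right) = 4 + 6 = 10$)
$U{\left(V,k \right)} = \frac{16}{3}$
$H{\left(L \right)} = 10 L^{2}$
$U{\left(11,-1 \right)} - H{\left(7 \right)} = \frac{16}{3} - 10 \cdot 7^{2} = \frac{16}{3} - 10 \cdot 49 = \frac{16}{3} - 490 = - \frac{1454}{3}$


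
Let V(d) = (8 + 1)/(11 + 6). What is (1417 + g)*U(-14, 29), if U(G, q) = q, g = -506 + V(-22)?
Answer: 449384/17 ≈ 26434.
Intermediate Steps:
V(d) = 9/17
g = -8593/17 (g = -506 + 9/17 = -8593/17 ≈ -505.47)
(1417 + g)*U(-14, 29) = (1417 - 8593/17)*29 = (15496/17)*29 = 449384/17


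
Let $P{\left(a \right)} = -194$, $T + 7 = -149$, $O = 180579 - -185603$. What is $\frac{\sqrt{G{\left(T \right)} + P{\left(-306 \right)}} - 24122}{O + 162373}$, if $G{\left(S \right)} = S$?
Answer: $- \frac{24122}{528555} + \frac{i \sqrt{14}}{105711} \approx -0.045638 + 3.5395 \cdot 10^{-5} i$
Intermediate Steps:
$O = 366182$ ($O = 180579 + 185603 = 366182$)
$T = -156$ ($T = -7 - 149 = -156$)
$\frac{\sqrt{G{\left(T \right)} + P{\left(-306 \right)}} - 24122}{O + 162373} = \frac{\sqrt{-156 - 194} - 24122}{366182 + 162373} = \frac{\sqrt{-350} - 24122}{528555} = \left(5 i \sqrt{14} - 24122\right) \frac{1}{528555} = \left(-24122 + 5 i \sqrt{14}\right) \frac{1}{528555} = - \frac{24122}{528555} + \frac{i \sqrt{14}}{105711}$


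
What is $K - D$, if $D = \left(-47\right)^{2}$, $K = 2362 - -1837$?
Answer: $1990$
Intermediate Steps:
$K = 4199$ ($K = 2362 + 1837 = 4199$)
$D = 2209$
$K - D = 4199 - 2209 = 1990$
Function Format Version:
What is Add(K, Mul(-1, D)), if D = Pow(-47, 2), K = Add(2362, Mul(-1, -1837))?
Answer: 1990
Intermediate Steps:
K = 4199 (K = Add(2362, 1837) = 4199)
D = 2209
Add(K, Mul(-1, D)) = Add(4199, Mul(-1, 2209)) = Add(4199, -2209) = 1990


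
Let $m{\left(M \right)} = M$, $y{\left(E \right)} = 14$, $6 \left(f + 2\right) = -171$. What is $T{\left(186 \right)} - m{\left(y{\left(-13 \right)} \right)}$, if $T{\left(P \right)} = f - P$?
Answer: $- \frac{461}{2} \approx -230.5$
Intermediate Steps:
$f = - \frac{61}{2}$ ($f = -2 + \frac{1}{6} \left(-171\right) = -2 - \frac{57}{2} = - \frac{61}{2} \approx -30.5$)
$T{\left(P \right)} = - \frac{61}{2} - P$
$T{\left(186 \right)} - m{\left(y{\left(-13 \right)} \right)} = \left(- \frac{61}{2} - 186\right) - 14 = - \frac{433}{2} - 14 = - \frac{461}{2}$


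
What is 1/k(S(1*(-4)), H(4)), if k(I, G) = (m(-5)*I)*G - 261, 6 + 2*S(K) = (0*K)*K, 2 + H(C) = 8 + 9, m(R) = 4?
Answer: -1/441 ≈ -0.0022676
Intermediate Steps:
H(C) = 15 (H(C) = -2 + (8 + 9) = -2 + 17 = 15)
S(K) = -3 (S(K) = -3 + ((0*K)*K)/2 = -3 + (0*K)/2 = -3 + (½)*0 = -3 + 0 = -3)
k(I, G) = -261 + 4*G*I (k(I, G) = (4*I)*G - 261 = 4*G*I - 261 = -261 + 4*G*I)
1/k(S(1*(-4)), H(4)) = 1/(-261 + 4*15*(-3)) = 1/(-261 - 180) = 1/(-441) = -1/441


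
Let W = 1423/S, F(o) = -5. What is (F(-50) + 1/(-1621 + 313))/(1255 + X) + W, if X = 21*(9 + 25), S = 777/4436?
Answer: 5419116745033/667042068 ≈ 8124.1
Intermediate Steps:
S = 777/4436 (S = 777*(1/4436) = 777/4436 ≈ 0.17516)
X = 714 (X = 21*34 = 714)
W = 6312428/777 (W = 1423/(777/4436) = 1423*(4436/777) = 6312428/777 ≈ 8124.1)
(F(-50) + 1/(-1621 + 313))/(1255 + X) + W = (-5 + 1/(-1621 + 313))/(1255 + 714) + 6312428/777 = (-5 + 1/(-1308))/1969 + 6312428/777 = (-5 - 1/1308)*(1/1969) + 6312428/777 = -6541/1308*1/1969 + 6312428/777 = -6541/2575452 + 6312428/777 = 5419116745033/667042068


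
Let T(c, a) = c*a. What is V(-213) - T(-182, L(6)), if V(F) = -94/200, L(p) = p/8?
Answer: 13603/100 ≈ 136.03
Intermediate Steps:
L(p) = p/8 (L(p) = p*(⅛) = p/8)
V(F) = -47/100 (V(F) = -94*1/200 = -47/100)
T(c, a) = a*c
V(-213) - T(-182, L(6)) = -47/100 - (⅛)*6*(-182) = -47/100 - 3*(-182)/4 = -47/100 - 1*(-273/2) = -47/100 + 273/2 = 13603/100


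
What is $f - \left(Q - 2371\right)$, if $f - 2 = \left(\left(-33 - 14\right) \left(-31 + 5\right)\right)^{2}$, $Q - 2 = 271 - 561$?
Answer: $1495945$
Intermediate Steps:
$Q = -288$ ($Q = 2 + \left(271 - 561\right) = 2 - 290 = -288$)
$f = 1493286$ ($f = 2 + \left(\left(-33 - 14\right) \left(-31 + 5\right)\right)^{2} = 2 + \left(\left(-47\right) \left(-26\right)\right)^{2} = 2 + 1222^{2} = 2 + 1493284 = 1493286$)
$f - \left(Q - 2371\right) = 1493286 - \left(-288 - 2371\right) = 1493286 - -2659 = 1493286 + 2659 = 1495945$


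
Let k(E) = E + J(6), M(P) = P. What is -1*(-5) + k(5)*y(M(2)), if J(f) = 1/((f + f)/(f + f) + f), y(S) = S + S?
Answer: 179/7 ≈ 25.571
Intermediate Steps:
y(S) = 2*S
J(f) = 1/(1 + f) (J(f) = 1/((2*f)/((2*f)) + f) = 1/((2*f)*(1/(2*f)) + f) = 1/(1 + f))
k(E) = ⅐ + E (k(E) = E + 1/(1 + 6) = E + 1/7 = E + ⅐ = ⅐ + E)
-1*(-5) + k(5)*y(M(2)) = -1*(-5) + (⅐ + 5)*(2*2) = 5 + (36/7)*4 = 5 + 144/7 = 179/7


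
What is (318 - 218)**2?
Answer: 10000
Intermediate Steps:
(318 - 218)**2 = 100**2 = 10000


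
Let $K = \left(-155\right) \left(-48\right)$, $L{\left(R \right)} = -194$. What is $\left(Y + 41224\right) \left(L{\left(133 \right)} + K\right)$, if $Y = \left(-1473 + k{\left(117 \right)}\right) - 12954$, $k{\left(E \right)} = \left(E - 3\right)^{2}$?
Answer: $288340078$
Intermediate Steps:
$k{\left(E \right)} = \left(-3 + E\right)^{2}$
$K = 7440$
$Y = -1431$ ($Y = \left(-1473 + \left(-3 + 117\right)^{2}\right) - 12954 = \left(-1473 + 114^{2}\right) - 12954 = \left(-1473 + 12996\right) - 12954 = 11523 - 12954 = -1431$)
$\left(Y + 41224\right) \left(L{\left(133 \right)} + K\right) = \left(-1431 + 41224\right) \left(-194 + 7440\right) = 39793 \cdot 7246 = 288340078$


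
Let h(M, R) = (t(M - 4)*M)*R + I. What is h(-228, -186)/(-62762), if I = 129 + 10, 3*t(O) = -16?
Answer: 32291/8966 ≈ 3.6015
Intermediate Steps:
t(O) = -16/3 (t(O) = (1/3)*(-16) = -16/3)
I = 139
h(M, R) = 139 - 16*M*R/3 (h(M, R) = (-16*M/3)*R + 139 = -16*M*R/3 + 139 = 139 - 16*M*R/3)
h(-228, -186)/(-62762) = (139 - 16/3*(-228)*(-186))/(-62762) = (139 - 226176)*(-1/62762) = -226037*(-1/62762) = 32291/8966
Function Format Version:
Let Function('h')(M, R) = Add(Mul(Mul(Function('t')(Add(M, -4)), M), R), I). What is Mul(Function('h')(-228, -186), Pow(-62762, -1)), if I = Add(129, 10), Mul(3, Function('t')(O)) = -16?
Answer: Rational(32291, 8966) ≈ 3.6015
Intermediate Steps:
Function('t')(O) = Rational(-16, 3) (Function('t')(O) = Mul(Rational(1, 3), -16) = Rational(-16, 3))
I = 139
Function('h')(M, R) = Add(139, Mul(Rational(-16, 3), M, R)) (Function('h')(M, R) = Add(Mul(Mul(Rational(-16, 3), M), R), 139) = Add(Mul(Rational(-16, 3), M, R), 139) = Add(139, Mul(Rational(-16, 3), M, R)))
Mul(Function('h')(-228, -186), Pow(-62762, -1)) = Mul(Add(139, Mul(Rational(-16, 3), -228, -186)), Pow(-62762, -1)) = Mul(Add(139, -226176), Rational(-1, 62762)) = Mul(-226037, Rational(-1, 62762)) = Rational(32291, 8966)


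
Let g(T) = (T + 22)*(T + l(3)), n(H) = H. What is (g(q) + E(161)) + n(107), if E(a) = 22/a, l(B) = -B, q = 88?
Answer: 1522599/161 ≈ 9457.1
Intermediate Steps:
g(T) = (-3 + T)*(22 + T) (g(T) = (T + 22)*(T - 1*3) = (22 + T)*(T - 3) = (22 + T)*(-3 + T) = (-3 + T)*(22 + T))
(g(q) + E(161)) + n(107) = ((-66 + 88² + 19*88) + 22/161) + 107 = ((-66 + 7744 + 1672) + 22*(1/161)) + 107 = (9350 + 22/161) + 107 = 1505372/161 + 107 = 1522599/161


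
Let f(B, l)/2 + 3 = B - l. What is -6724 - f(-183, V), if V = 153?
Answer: -6046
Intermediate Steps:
f(B, l) = -6 - 2*l + 2*B (f(B, l) = -6 + 2*(B - l) = -6 + (-2*l + 2*B) = -6 - 2*l + 2*B)
-6724 - f(-183, V) = -6724 - (-6 - 2*153 + 2*(-183)) = -6724 - (-6 - 306 - 366) = -6724 - 1*(-678) = -6724 + 678 = -6046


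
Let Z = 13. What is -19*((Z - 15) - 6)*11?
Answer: 1672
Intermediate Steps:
-19*((Z - 15) - 6)*11 = -19*((13 - 15) - 6)*11 = -19*(-2 - 6)*11 = -19*(-8)*11 = 152*11 = 1672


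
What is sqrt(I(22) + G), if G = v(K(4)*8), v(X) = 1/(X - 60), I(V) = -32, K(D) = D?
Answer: I*sqrt(6279)/14 ≈ 5.66*I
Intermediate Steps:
v(X) = 1/(-60 + X)
G = -1/28 (G = 1/(-60 + 4*8) = 1/(-60 + 32) = 1/(-28) = -1/28 ≈ -0.035714)
sqrt(I(22) + G) = sqrt(-32 - 1/28) = sqrt(-897/28) = I*sqrt(6279)/14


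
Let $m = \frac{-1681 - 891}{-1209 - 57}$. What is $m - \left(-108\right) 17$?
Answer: $\frac{1163474}{633} \approx 1838.0$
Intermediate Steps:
$m = \frac{1286}{633}$ ($m = - \frac{2572}{-1266} = \left(-2572\right) \left(- \frac{1}{1266}\right) = \frac{1286}{633} \approx 2.0316$)
$m - \left(-108\right) 17 = \frac{1286}{633} - \left(-108\right) 17 = \frac{1286}{633} - -1836 = \frac{1286}{633} + 1836 = \frac{1163474}{633}$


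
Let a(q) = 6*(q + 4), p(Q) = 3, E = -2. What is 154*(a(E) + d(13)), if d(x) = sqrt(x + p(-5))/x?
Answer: 24640/13 ≈ 1895.4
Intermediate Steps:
a(q) = 24 + 6*q (a(q) = 6*(4 + q) = 24 + 6*q)
d(x) = sqrt(3 + x)/x (d(x) = sqrt(x + 3)/x = sqrt(3 + x)/x)
154*(a(E) + d(13)) = 154*((24 + 6*(-2)) + sqrt(3 + 13)/13) = 154*((24 - 12) + sqrt(16)/13) = 154*(12 + (1/13)*4) = 154*(12 + 4/13) = 154*(160/13) = 24640/13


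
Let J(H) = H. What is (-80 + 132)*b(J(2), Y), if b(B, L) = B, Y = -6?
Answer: 104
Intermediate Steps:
(-80 + 132)*b(J(2), Y) = (-80 + 132)*2 = 52*2 = 104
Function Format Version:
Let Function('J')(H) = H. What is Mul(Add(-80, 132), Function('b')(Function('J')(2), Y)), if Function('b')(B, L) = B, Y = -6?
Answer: 104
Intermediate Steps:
Mul(Add(-80, 132), Function('b')(Function('J')(2), Y)) = Mul(Add(-80, 132), 2) = Mul(52, 2) = 104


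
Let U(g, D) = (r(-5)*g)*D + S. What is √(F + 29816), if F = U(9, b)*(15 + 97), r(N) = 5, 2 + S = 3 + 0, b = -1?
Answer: 2*√6222 ≈ 157.76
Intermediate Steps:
S = 1 (S = -2 + (3 + 0) = -2 + 3 = 1)
U(g, D) = 1 + 5*D*g (U(g, D) = (5*g)*D + 1 = 5*D*g + 1 = 1 + 5*D*g)
F = -4928 (F = (1 + 5*(-1)*9)*(15 + 97) = (1 - 45)*112 = -44*112 = -4928)
√(F + 29816) = √(-4928 + 29816) = √24888 = 2*√6222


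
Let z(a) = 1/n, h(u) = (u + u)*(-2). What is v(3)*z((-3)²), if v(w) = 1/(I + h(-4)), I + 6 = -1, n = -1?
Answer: -⅑ ≈ -0.11111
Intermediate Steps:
h(u) = -4*u (h(u) = (2*u)*(-2) = -4*u)
I = -7 (I = -6 - 1 = -7)
z(a) = -1 (z(a) = 1/(-1) = -1)
v(w) = ⅑ (v(w) = 1/(-7 - 4*(-4)) = 1/(-7 + 16) = 1/9 = ⅑)
v(3)*z((-3)²) = (⅑)*(-1) = -⅑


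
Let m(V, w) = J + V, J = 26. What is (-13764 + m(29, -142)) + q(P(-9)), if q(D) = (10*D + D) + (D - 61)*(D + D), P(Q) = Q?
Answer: -12548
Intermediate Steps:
m(V, w) = 26 + V
q(D) = 11*D + 2*D*(-61 + D) (q(D) = 11*D + (-61 + D)*(2*D) = 11*D + 2*D*(-61 + D))
(-13764 + m(29, -142)) + q(P(-9)) = (-13764 + (26 + 29)) - 9*(-111 + 2*(-9)) = (-13764 + 55) - 9*(-111 - 18) = -13709 - 9*(-129) = -13709 + 1161 = -12548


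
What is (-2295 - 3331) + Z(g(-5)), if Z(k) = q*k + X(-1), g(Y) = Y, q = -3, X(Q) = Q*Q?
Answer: -5610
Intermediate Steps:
X(Q) = Q²
Z(k) = 1 - 3*k (Z(k) = -3*k + (-1)² = -3*k + 1 = 1 - 3*k)
(-2295 - 3331) + Z(g(-5)) = (-2295 - 3331) + (1 - 3*(-5)) = -5626 + (1 + 15) = -5626 + 16 = -5610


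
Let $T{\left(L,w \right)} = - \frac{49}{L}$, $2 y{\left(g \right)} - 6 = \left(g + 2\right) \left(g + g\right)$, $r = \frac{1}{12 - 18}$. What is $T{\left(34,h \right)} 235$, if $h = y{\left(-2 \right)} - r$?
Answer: $- \frac{11515}{34} \approx -338.68$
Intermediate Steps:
$r = - \frac{1}{6}$ ($r = \frac{1}{-6} = - \frac{1}{6} \approx -0.16667$)
$y{\left(g \right)} = 3 + g \left(2 + g\right)$ ($y{\left(g \right)} = 3 + \frac{\left(g + 2\right) \left(g + g\right)}{2} = 3 + \frac{\left(2 + g\right) 2 g}{2} = 3 + \frac{2 g \left(2 + g\right)}{2} = 3 + g \left(2 + g\right)$)
$h = \frac{19}{6}$ ($h = \left(3 + \left(-2\right)^{2} + 2 \left(-2\right)\right) - - \frac{1}{6} = \left(3 + 4 - 4\right) + \frac{1}{6} = 3 + \frac{1}{6} = \frac{19}{6} \approx 3.1667$)
$T{\left(34,h \right)} 235 = - \frac{49}{34} \cdot 235 = \left(-49\right) \frac{1}{34} \cdot 235 = \left(- \frac{49}{34}\right) 235 = - \frac{11515}{34}$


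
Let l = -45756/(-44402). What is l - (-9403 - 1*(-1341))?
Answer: 179007340/22201 ≈ 8063.0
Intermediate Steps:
l = 22878/22201 (l = -45756*(-1/44402) = 22878/22201 ≈ 1.0305)
l - (-9403 - 1*(-1341)) = 22878/22201 - (-9403 - 1*(-1341)) = 22878/22201 - (-9403 + 1341) = 22878/22201 - 1*(-8062) = 22878/22201 + 8062 = 179007340/22201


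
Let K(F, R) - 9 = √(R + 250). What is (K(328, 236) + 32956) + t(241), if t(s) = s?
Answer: 33206 + 9*√6 ≈ 33228.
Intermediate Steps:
K(F, R) = 9 + √(250 + R) (K(F, R) = 9 + √(R + 250) = 9 + √(250 + R))
(K(328, 236) + 32956) + t(241) = ((9 + √(250 + 236)) + 32956) + 241 = ((9 + √486) + 32956) + 241 = ((9 + 9*√6) + 32956) + 241 = (32965 + 9*√6) + 241 = 33206 + 9*√6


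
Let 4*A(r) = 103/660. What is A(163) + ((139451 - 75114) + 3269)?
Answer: 178479943/2640 ≈ 67606.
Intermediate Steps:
A(r) = 103/2640 (A(r) = (103/660)/4 = (103*(1/660))/4 = (¼)*(103/660) = 103/2640)
A(163) + ((139451 - 75114) + 3269) = 103/2640 + ((139451 - 75114) + 3269) = 103/2640 + (64337 + 3269) = 103/2640 + 67606 = 178479943/2640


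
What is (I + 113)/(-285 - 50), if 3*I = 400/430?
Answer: -14617/43215 ≈ -0.33824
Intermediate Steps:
I = 40/129 (I = (400/430)/3 = (400*(1/430))/3 = (⅓)*(40/43) = 40/129 ≈ 0.31008)
(I + 113)/(-285 - 50) = (40/129 + 113)/(-285 - 50) = (14617/129)/(-335) = (14617/129)*(-1/335) = -14617/43215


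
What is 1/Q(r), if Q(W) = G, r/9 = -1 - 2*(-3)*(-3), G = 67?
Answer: 1/67 ≈ 0.014925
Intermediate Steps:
r = -171 (r = 9*(-1 - 2*(-3)*(-3)) = 9*(-1 + 6*(-3)) = 9*(-1 - 18) = 9*(-19) = -171)
Q(W) = 67
1/Q(r) = 1/67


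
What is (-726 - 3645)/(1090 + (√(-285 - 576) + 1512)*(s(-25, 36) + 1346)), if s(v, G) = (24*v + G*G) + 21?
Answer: -332659326/237566428025 + 9017373*I*√861/9740223549025 ≈ -0.0014003 + 2.7165e-5*I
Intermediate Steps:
s(v, G) = 21 + G² + 24*v (s(v, G) = (24*v + G²) + 21 = (G² + 24*v) + 21 = 21 + G² + 24*v)
(-726 - 3645)/(1090 + (√(-285 - 576) + 1512)*(s(-25, 36) + 1346)) = (-726 - 3645)/(1090 + (√(-285 - 576) + 1512)*((21 + 36² + 24*(-25)) + 1346)) = -4371/(1090 + (√(-861) + 1512)*((21 + 1296 - 600) + 1346)) = -4371/(1090 + (I*√861 + 1512)*(717 + 1346)) = -4371/(1090 + (1512 + I*√861)*2063) = -4371/(1090 + (3119256 + 2063*I*√861)) = -4371/(3120346 + 2063*I*√861)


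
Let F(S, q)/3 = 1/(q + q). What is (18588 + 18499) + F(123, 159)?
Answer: 3931223/106 ≈ 37087.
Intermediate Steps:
F(S, q) = 3/(2*q) (F(S, q) = 3/(q + q) = 3/((2*q)) = 3*(1/(2*q)) = 3/(2*q))
(18588 + 18499) + F(123, 159) = (18588 + 18499) + (3/2)/159 = 37087 + (3/2)*(1/159) = 37087 + 1/106 = 3931223/106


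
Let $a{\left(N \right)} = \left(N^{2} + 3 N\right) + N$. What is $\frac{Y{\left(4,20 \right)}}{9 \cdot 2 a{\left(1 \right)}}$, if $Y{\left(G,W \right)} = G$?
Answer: $\frac{2}{45} \approx 0.044444$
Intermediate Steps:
$a{\left(N \right)} = N^{2} + 4 N$
$\frac{Y{\left(4,20 \right)}}{9 \cdot 2 a{\left(1 \right)}} = \frac{4}{9 \cdot 2 \cdot 1 \left(4 + 1\right)} = \frac{4}{18 \cdot 1 \cdot 5} = \frac{4}{18 \cdot 5} = \frac{4}{90} = 4 \cdot \frac{1}{90} = \frac{2}{45}$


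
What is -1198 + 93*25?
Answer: 1127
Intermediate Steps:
-1198 + 93*25 = -1198 + 2325 = 1127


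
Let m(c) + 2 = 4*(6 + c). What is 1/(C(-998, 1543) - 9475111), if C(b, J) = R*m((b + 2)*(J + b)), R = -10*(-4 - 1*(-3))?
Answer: -1/31187691 ≈ -3.2064e-8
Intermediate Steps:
m(c) = 22 + 4*c (m(c) = -2 + 4*(6 + c) = -2 + (24 + 4*c) = 22 + 4*c)
R = 10 (R = -10*(-4 + 3) = -10*(-1) = 10)
C(b, J) = 220 + 40*(2 + b)*(J + b) (C(b, J) = 10*(22 + 4*((b + 2)*(J + b))) = 10*(22 + 4*((2 + b)*(J + b))) = 10*(22 + 4*(2 + b)*(J + b)) = 220 + 40*(2 + b)*(J + b))
1/(C(-998, 1543) - 9475111) = 1/((220 + 40*(-998)**2 + 80*1543 + 80*(-998) + 40*1543*(-998)) - 9475111) = 1/((220 + 40*996004 + 123440 - 79840 - 61596560) - 9475111) = 1/((220 + 39840160 + 123440 - 79840 - 61596560) - 9475111) = 1/(-21712580 - 9475111) = 1/(-31187691) = -1/31187691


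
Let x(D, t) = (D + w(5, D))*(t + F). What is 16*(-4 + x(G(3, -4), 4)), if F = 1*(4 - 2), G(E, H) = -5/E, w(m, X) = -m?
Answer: -704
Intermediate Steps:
F = 2 (F = 1*2 = 2)
x(D, t) = (-5 + D)*(2 + t) (x(D, t) = (D - 1*5)*(t + 2) = (D - 5)*(2 + t) = (-5 + D)*(2 + t))
16*(-4 + x(G(3, -4), 4)) = 16*(-4 + (-10 - 5*4 + 2*(-5/3) - 5/3*4)) = 16*(-4 + (-10 - 20 + 2*(-5*⅓) - 5*⅓*4)) = 16*(-4 + (-10 - 20 + 2*(-5/3) - 5/3*4)) = 16*(-4 + (-10 - 20 - 10/3 - 20/3)) = 16*(-4 - 40) = 16*(-44) = -704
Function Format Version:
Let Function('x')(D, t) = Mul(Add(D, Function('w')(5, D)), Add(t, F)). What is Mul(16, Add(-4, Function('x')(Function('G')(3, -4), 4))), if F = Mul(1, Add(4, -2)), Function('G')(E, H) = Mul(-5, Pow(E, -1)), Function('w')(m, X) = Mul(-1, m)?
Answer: -704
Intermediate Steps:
F = 2 (F = Mul(1, 2) = 2)
Function('x')(D, t) = Mul(Add(-5, D), Add(2, t)) (Function('x')(D, t) = Mul(Add(D, Mul(-1, 5)), Add(t, 2)) = Mul(Add(D, -5), Add(2, t)) = Mul(Add(-5, D), Add(2, t)))
Mul(16, Add(-4, Function('x')(Function('G')(3, -4), 4))) = Mul(16, Add(-4, Add(-10, Mul(-5, 4), Mul(2, Mul(-5, Pow(3, -1))), Mul(Mul(-5, Pow(3, -1)), 4)))) = Mul(16, Add(-4, Add(-10, -20, Mul(2, Mul(-5, Rational(1, 3))), Mul(Mul(-5, Rational(1, 3)), 4)))) = Mul(16, Add(-4, Add(-10, -20, Mul(2, Rational(-5, 3)), Mul(Rational(-5, 3), 4)))) = Mul(16, Add(-4, Add(-10, -20, Rational(-10, 3), Rational(-20, 3)))) = Mul(16, Add(-4, -40)) = Mul(16, -44) = -704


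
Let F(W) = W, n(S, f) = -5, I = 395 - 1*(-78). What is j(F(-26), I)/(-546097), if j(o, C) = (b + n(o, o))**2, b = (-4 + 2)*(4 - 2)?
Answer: -81/546097 ≈ -0.00014833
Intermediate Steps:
I = 473 (I = 395 + 78 = 473)
b = -4 (b = -2*2 = -4)
j(o, C) = 81 (j(o, C) = (-4 - 5)**2 = (-9)**2 = 81)
j(F(-26), I)/(-546097) = 81/(-546097) = 81*(-1/546097) = -81/546097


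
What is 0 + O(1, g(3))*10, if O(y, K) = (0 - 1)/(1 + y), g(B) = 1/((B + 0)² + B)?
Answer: -5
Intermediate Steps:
g(B) = 1/(B + B²) (g(B) = 1/(B² + B) = 1/(B + B²))
O(y, K) = -1/(1 + y)
0 + O(1, g(3))*10 = 0 - 1/(1 + 1)*10 = 0 - 1/2*10 = 0 - 1*½*10 = 0 - ½*10 = 0 - 5 = -5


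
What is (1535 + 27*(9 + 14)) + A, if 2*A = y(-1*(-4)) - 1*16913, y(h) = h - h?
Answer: -12601/2 ≈ -6300.5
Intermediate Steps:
y(h) = 0
A = -16913/2 (A = (0 - 1*16913)/2 = (0 - 16913)/2 = (½)*(-16913) = -16913/2 ≈ -8456.5)
(1535 + 27*(9 + 14)) + A = (1535 + 27*(9 + 14)) - 16913/2 = (1535 + 27*23) - 16913/2 = (1535 + 621) - 16913/2 = 2156 - 16913/2 = -12601/2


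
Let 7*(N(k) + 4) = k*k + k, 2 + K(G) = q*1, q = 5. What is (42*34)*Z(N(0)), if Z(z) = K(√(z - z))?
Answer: 4284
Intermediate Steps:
K(G) = 3 (K(G) = -2 + 5*1 = -2 + 5 = 3)
N(k) = -4 + k/7 + k²/7 (N(k) = -4 + (k*k + k)/7 = -4 + (k² + k)/7 = -4 + (k + k²)/7 = -4 + (k/7 + k²/7) = -4 + k/7 + k²/7)
Z(z) = 3
(42*34)*Z(N(0)) = (42*34)*3 = 1428*3 = 4284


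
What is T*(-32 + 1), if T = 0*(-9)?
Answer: 0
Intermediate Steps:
T = 0
T*(-32 + 1) = 0*(-32 + 1) = 0*(-31) = 0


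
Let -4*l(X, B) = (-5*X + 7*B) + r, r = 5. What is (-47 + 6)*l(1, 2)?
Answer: 287/2 ≈ 143.50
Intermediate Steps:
l(X, B) = -5/4 - 7*B/4 + 5*X/4 (l(X, B) = -((-5*X + 7*B) + 5)/4 = -(5 - 5*X + 7*B)/4 = -5/4 - 7*B/4 + 5*X/4)
(-47 + 6)*l(1, 2) = (-47 + 6)*(-5/4 - 7/4*2 + (5/4)*1) = -41*(-5/4 - 7/2 + 5/4) = -41*(-7/2) = 287/2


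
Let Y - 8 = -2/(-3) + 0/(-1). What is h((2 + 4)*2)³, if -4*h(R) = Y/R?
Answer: -2197/373248 ≈ -0.0058862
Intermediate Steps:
Y = 26/3 (Y = 8 + (-2/(-3) + 0/(-1)) = 8 + (-2*(-⅓) + 0*(-1)) = 8 + (⅔ + 0) = 8 + ⅔ = 26/3 ≈ 8.6667)
h(R) = -13/(6*R)
h((2 + 4)*2)³ = (-13*1/(2*(2 + 4))/6)³ = (-13/(6*(6*2)))³ = (-13/6/12)³ = (-13/6*1/12)³ = (-13/72)³ = -2197/373248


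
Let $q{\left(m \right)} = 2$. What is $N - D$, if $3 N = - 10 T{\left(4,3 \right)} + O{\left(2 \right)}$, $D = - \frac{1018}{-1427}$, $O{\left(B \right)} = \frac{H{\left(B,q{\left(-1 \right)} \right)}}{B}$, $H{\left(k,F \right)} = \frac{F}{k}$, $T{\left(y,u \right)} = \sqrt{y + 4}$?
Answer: $- \frac{4681}{8562} - \frac{20 \sqrt{2}}{3} \approx -9.9748$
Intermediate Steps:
$T{\left(y,u \right)} = \sqrt{4 + y}$
$O{\left(B \right)} = \frac{2}{B^{2}}$ ($O{\left(B \right)} = \frac{2 \frac{1}{B}}{B} = \frac{2}{B^{2}}$)
$D = \frac{1018}{1427}$ ($D = \left(-1018\right) \left(- \frac{1}{1427}\right) = \frac{1018}{1427} \approx 0.71338$)
$N = \frac{1}{6} - \frac{20 \sqrt{2}}{3}$ ($N = \frac{- 10 \sqrt{4 + 4} + \frac{2}{4}}{3} = \frac{- 10 \sqrt{8} + 2 \cdot \frac{1}{4}}{3} = \frac{- 10 \cdot 2 \sqrt{2} + \frac{1}{2}}{3} = \frac{- 20 \sqrt{2} + \frac{1}{2}}{3} = \frac{\frac{1}{2} - 20 \sqrt{2}}{3} = \frac{1}{6} - \frac{20 \sqrt{2}}{3} \approx -9.2614$)
$N - D = \left(\frac{1}{6} - \frac{20 \sqrt{2}}{3}\right) - \frac{1018}{1427} = - \frac{4681}{8562} - \frac{20 \sqrt{2}}{3}$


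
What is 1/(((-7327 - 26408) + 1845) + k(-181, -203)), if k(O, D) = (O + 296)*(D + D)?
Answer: -1/78580 ≈ -1.2726e-5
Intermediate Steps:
k(O, D) = 2*D*(296 + O) (k(O, D) = (296 + O)*(2*D) = 2*D*(296 + O))
1/(((-7327 - 26408) + 1845) + k(-181, -203)) = 1/(((-7327 - 26408) + 1845) + 2*(-203)*(296 - 181)) = 1/((-33735 + 1845) + 2*(-203)*115) = 1/(-31890 - 46690) = 1/(-78580) = -1/78580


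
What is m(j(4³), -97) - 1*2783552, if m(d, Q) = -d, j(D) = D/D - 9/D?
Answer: -178147383/64 ≈ -2.7836e+6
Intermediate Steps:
j(D) = 1 - 9/D
m(j(4³), -97) - 1*2783552 = -(-9 + 4³)/(4³) - 1*2783552 = -(-9 + 64)/64 - 2783552 = -55/64 - 2783552 = -178147383/64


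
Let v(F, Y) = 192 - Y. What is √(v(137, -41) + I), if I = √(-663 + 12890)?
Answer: √(233 + √12227) ≈ 18.536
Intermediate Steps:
I = √12227 ≈ 110.58
√(v(137, -41) + I) = √((192 - 1*(-41)) + √12227) = √((192 + 41) + √12227) = √(233 + √12227)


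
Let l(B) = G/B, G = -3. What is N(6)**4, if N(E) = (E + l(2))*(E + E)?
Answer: 8503056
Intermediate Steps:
l(B) = -3/B
N(E) = 2*E*(-3/2 + E) (N(E) = (E - 3/2)*(E + E) = (E - 3*1/2)*(2*E) = (E - 3/2)*(2*E) = (-3/2 + E)*(2*E) = 2*E*(-3/2 + E))
N(6)**4 = (6*(-3 + 2*6))**4 = (6*(-3 + 12))**4 = (6*9)**4 = 54**4 = 8503056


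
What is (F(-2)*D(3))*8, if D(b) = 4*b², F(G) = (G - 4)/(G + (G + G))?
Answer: 288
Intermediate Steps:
F(G) = (-4 + G)/(3*G) (F(G) = (-4 + G)/(G + 2*G) = (-4 + G)/((3*G)) = (-4 + G)*(1/(3*G)) = (-4 + G)/(3*G))
(F(-2)*D(3))*8 = (((⅓)*(-4 - 2)/(-2))*(4*3²))*8 = (((⅓)*(-½)*(-6))*(4*9))*8 = (1*36)*8 = 36*8 = 288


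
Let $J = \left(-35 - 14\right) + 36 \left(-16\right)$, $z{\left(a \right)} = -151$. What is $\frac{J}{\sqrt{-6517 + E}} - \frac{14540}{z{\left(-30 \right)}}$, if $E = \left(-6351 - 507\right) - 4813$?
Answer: $\frac{14540}{151} + \frac{625 i \sqrt{4547}}{9094} \approx 96.291 + 4.6343 i$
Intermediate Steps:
$E = -11671$ ($E = -6858 - 4813 = -11671$)
$J = -625$ ($J = -49 - 576 = -625$)
$\frac{J}{\sqrt{-6517 + E}} - \frac{14540}{z{\left(-30 \right)}} = - \frac{625}{\sqrt{-6517 - 11671}} - \frac{14540}{-151} = - \frac{625}{\sqrt{-18188}} - - \frac{14540}{151} = - \frac{625}{2 i \sqrt{4547}} + \frac{14540}{151} = - 625 \left(- \frac{i \sqrt{4547}}{9094}\right) + \frac{14540}{151} = \frac{625 i \sqrt{4547}}{9094} + \frac{14540}{151} = \frac{14540}{151} + \frac{625 i \sqrt{4547}}{9094}$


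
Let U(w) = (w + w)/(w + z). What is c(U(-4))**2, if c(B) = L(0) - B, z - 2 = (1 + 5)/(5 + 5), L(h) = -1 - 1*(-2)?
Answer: 1089/49 ≈ 22.224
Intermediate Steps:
L(h) = 1 (L(h) = -1 + 2 = 1)
z = 13/5 (z = 2 + (1 + 5)/(5 + 5) = 2 + 6/10 = 2 + 6*(1/10) = 2 + 3/5 = 13/5 ≈ 2.6000)
U(w) = 2*w/(13/5 + w) (U(w) = (w + w)/(w + 13/5) = (2*w)/(13/5 + w) = 2*w/(13/5 + w))
c(B) = 1 - B
c(U(-4))**2 = (1 - 10*(-4)/(13 + 5*(-4)))**2 = (1 - 10*(-4)/(13 - 20))**2 = (1 - 10*(-4)/(-7))**2 = (1 - 10*(-4)*(-1)/7)**2 = (1 - 1*40/7)**2 = (1 - 40/7)**2 = (-33/7)**2 = 1089/49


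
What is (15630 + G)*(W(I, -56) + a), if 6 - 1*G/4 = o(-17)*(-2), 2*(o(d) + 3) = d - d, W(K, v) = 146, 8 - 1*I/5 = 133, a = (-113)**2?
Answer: 201861450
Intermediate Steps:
a = 12769
I = -625 (I = 40 - 5*133 = 40 - 665 = -625)
o(d) = -3 (o(d) = -3 + (d - d)/2 = -3 + (1/2)*0 = -3 + 0 = -3)
G = 0 (G = 24 - (-12)*(-2) = 24 - 4*6 = 24 - 24 = 0)
(15630 + G)*(W(I, -56) + a) = (15630 + 0)*(146 + 12769) = 15630*12915 = 201861450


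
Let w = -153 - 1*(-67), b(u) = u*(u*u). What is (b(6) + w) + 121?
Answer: 251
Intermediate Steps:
b(u) = u**3 (b(u) = u*u**2 = u**3)
w = -86 (w = -153 + 67 = -86)
(b(6) + w) + 121 = (6**3 - 86) + 121 = (216 - 86) + 121 = 130 + 121 = 251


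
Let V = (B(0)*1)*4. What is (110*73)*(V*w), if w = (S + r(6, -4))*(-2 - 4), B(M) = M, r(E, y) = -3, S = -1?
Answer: 0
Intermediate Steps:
V = 0 (V = (0*1)*4 = 0*4 = 0)
w = 24 (w = (-1 - 3)*(-2 - 4) = -4*(-6) = 24)
(110*73)*(V*w) = (110*73)*(0*24) = 8030*0 = 0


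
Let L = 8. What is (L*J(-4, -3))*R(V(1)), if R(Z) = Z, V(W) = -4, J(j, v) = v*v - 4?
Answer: -160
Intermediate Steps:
J(j, v) = -4 + v² (J(j, v) = v² - 4 = -4 + v²)
(L*J(-4, -3))*R(V(1)) = (8*(-4 + (-3)²))*(-4) = (8*(-4 + 9))*(-4) = (8*5)*(-4) = 40*(-4) = -160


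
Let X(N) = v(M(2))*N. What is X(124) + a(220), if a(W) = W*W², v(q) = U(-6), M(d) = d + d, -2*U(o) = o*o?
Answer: 10645768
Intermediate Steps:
U(o) = -o²/2 (U(o) = -o*o/2 = -o²/2)
M(d) = 2*d
v(q) = -18 (v(q) = -½*(-6)² = -½*36 = -18)
X(N) = -18*N
a(W) = W³
X(124) + a(220) = -18*124 + 220³ = -2232 + 10648000 = 10645768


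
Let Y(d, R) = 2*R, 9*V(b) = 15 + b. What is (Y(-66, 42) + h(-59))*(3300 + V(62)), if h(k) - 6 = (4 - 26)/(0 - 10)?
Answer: 13727197/45 ≈ 3.0505e+5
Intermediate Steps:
V(b) = 5/3 + b/9 (V(b) = (15 + b)/9 = 5/3 + b/9)
h(k) = 41/5 (h(k) = 6 + (4 - 26)/(0 - 10) = 6 - 22/(-10) = 6 - 22*(-⅒) = 6 + 11/5 = 41/5)
(Y(-66, 42) + h(-59))*(3300 + V(62)) = (2*42 + 41/5)*(3300 + (5/3 + (⅑)*62)) = (84 + 41/5)*(3300 + (5/3 + 62/9)) = 461*(3300 + 77/9)/5 = (461/5)*(29777/9) = 13727197/45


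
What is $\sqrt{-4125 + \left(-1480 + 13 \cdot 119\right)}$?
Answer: $i \sqrt{4058} \approx 63.702 i$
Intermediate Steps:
$\sqrt{-4125 + \left(-1480 + 13 \cdot 119\right)} = \sqrt{-4125 + \left(-1480 + 1547\right)} = \sqrt{-4125 + 67} = \sqrt{-4058} = i \sqrt{4058}$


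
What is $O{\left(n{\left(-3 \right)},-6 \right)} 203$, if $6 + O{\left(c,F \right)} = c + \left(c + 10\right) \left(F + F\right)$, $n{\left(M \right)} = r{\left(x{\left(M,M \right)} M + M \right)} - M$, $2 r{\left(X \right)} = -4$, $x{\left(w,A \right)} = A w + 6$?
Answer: $-27811$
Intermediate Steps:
$x{\left(w,A \right)} = 6 + A w$
$r{\left(X \right)} = -2$ ($r{\left(X \right)} = \frac{1}{2} \left(-4\right) = -2$)
$n{\left(M \right)} = -2 - M$
$O{\left(c,F \right)} = -6 + c + 2 F \left(10 + c\right)$ ($O{\left(c,F \right)} = -6 + \left(c + \left(c + 10\right) \left(F + F\right)\right) = -6 + \left(c + \left(10 + c\right) 2 F\right) = -6 + \left(c + 2 F \left(10 + c\right)\right) = -6 + c + 2 F \left(10 + c\right)$)
$O{\left(n{\left(-3 \right)},-6 \right)} 203 = \left(-6 - -1 + 20 \left(-6\right) + 2 \left(-6\right) \left(-2 - -3\right)\right) 203 = \left(-6 + \left(-2 + 3\right) - 120 + 2 \left(-6\right) \left(-2 + 3\right)\right) 203 = \left(-6 + 1 - 120 + 2 \left(-6\right) 1\right) 203 = \left(-6 + 1 - 120 - 12\right) 203 = \left(-137\right) 203 = -27811$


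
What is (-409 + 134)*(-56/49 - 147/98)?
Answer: 10175/14 ≈ 726.79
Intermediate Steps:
(-409 + 134)*(-56/49 - 147/98) = -275*(-56*1/49 - 147*1/98) = -275*(-8/7 - 3/2) = -275*(-37/14) = 10175/14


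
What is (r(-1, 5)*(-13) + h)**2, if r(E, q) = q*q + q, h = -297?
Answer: 471969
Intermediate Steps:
r(E, q) = q + q**2 (r(E, q) = q**2 + q = q + q**2)
(r(-1, 5)*(-13) + h)**2 = ((5*(1 + 5))*(-13) - 297)**2 = ((5*6)*(-13) - 297)**2 = (30*(-13) - 297)**2 = (-390 - 297)**2 = (-687)**2 = 471969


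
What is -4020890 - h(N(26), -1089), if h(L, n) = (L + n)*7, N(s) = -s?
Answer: -4013085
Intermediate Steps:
h(L, n) = 7*L + 7*n
-4020890 - h(N(26), -1089) = -4020890 - (7*(-1*26) + 7*(-1089)) = -4020890 - (7*(-26) - 7623) = -4020890 - (-182 - 7623) = -4020890 - 1*(-7805) = -4020890 + 7805 = -4013085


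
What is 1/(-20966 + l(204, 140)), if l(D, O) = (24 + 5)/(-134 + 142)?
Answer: -8/167699 ≈ -4.7704e-5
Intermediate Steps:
l(D, O) = 29/8
1/(-20966 + l(204, 140)) = 1/(-20966 + 29/8) = 1/(-167699/8) = -8/167699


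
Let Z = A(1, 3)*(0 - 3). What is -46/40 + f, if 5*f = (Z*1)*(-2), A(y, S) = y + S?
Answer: 73/20 ≈ 3.6500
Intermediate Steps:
A(y, S) = S + y
Z = -12 (Z = (3 + 1)*(0 - 3) = 4*(-3) = -12)
f = 24/5 (f = (-12*1*(-2))/5 = (-12*(-2))/5 = (1/5)*24 = 24/5 ≈ 4.8000)
-46/40 + f = -46/40 + 24/5 = -46*1/40 + 24/5 = -23/20 + 24/5 = 73/20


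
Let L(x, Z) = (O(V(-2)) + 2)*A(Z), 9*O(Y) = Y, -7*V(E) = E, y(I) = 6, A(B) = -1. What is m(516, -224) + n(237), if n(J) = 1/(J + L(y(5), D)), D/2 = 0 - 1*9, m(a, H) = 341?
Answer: 5047886/14803 ≈ 341.00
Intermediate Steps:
V(E) = -E/7
O(Y) = Y/9
D = -18 (D = 2*(0 - 1*9) = 2*(0 - 9) = 2*(-9) = -18)
L(x, Z) = -128/63 (L(x, Z) = ((-1/7*(-2))/9 + 2)*(-1) = ((1/9)*(2/7) + 2)*(-1) = (2/63 + 2)*(-1) = (128/63)*(-1) = -128/63)
n(J) = 1/(-128/63 + J) (n(J) = 1/(J - 128/63) = 1/(-128/63 + J))
m(516, -224) + n(237) = 341 + 63/(-128 + 63*237) = 341 + 63/(-128 + 14931) = 341 + 63/14803 = 5047886/14803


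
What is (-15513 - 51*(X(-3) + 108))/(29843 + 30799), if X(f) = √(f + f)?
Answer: -7007/20214 - 17*I*√6/20214 ≈ -0.34664 - 0.00206*I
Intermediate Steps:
X(f) = √2*√f (X(f) = √(2*f) = √2*√f)
(-15513 - 51*(X(-3) + 108))/(29843 + 30799) = (-15513 - 51*(√2*√(-3) + 108))/(29843 + 30799) = (-15513 - 51*(√2*(I*√3) + 108))/60642 = (-15513 - 51*(I*√6 + 108))*(1/60642) = (-15513 - 51*(108 + I*√6))*(1/60642) = (-15513 + (-5508 - 51*I*√6))*(1/60642) = (-21021 - 51*I*√6)*(1/60642) = -7007/20214 - 17*I*√6/20214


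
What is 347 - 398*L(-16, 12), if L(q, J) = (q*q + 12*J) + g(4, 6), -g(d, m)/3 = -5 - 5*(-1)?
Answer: -158853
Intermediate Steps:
g(d, m) = 0 (g(d, m) = -3*(-5 - 5*(-1)) = -3*(-5 + 5) = -3*0 = 0)
L(q, J) = q**2 + 12*J (L(q, J) = (q*q + 12*J) + 0 = (q**2 + 12*J) + 0 = q**2 + 12*J)
347 - 398*L(-16, 12) = 347 - 398*((-16)**2 + 12*12) = 347 - 398*(256 + 144) = 347 - 398*400 = 347 - 159200 = -158853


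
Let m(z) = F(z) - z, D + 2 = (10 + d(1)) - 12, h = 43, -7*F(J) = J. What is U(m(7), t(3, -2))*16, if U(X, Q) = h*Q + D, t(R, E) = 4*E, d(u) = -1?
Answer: -5584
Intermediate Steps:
F(J) = -J/7
D = -5 (D = -2 + ((10 - 1) - 12) = -2 + (9 - 12) = -2 - 3 = -5)
m(z) = -8*z/7 (m(z) = -z/7 - z = -8*z/7)
U(X, Q) = -5 + 43*Q (U(X, Q) = 43*Q - 5 = -5 + 43*Q)
U(m(7), t(3, -2))*16 = (-5 + 43*(4*(-2)))*16 = (-5 + 43*(-8))*16 = (-5 - 344)*16 = -349*16 = -5584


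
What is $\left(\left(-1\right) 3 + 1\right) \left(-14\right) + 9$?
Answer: $37$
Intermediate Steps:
$\left(\left(-1\right) 3 + 1\right) \left(-14\right) + 9 = \left(-3 + 1\right) \left(-14\right) + 9 = \left(-2\right) \left(-14\right) + 9 = 28 + 9 = 37$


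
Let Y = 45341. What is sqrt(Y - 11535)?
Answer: sqrt(33806) ≈ 183.86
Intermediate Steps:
sqrt(Y - 11535) = sqrt(45341 - 11535) = sqrt(33806)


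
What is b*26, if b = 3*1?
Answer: 78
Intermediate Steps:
b = 3
b*26 = 3*26 = 78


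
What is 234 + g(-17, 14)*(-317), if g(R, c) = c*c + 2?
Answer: -62532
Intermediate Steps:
g(R, c) = 2 + c² (g(R, c) = c² + 2 = 2 + c²)
234 + g(-17, 14)*(-317) = 234 + (2 + 14²)*(-317) = 234 + (2 + 196)*(-317) = 234 + 198*(-317) = 234 - 62766 = -62532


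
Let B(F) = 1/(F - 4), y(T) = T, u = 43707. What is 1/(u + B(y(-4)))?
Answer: 8/349655 ≈ 2.2880e-5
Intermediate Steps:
B(F) = 1/(-4 + F)
1/(u + B(y(-4))) = 1/(43707 + 1/(-4 - 4)) = 1/(43707 + 1/(-8)) = 1/(43707 - 1/8) = 1/(349655/8) = 8/349655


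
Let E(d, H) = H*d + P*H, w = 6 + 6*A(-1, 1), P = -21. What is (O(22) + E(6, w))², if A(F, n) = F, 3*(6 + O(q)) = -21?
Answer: 169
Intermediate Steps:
O(q) = -13 (O(q) = -6 + (⅓)*(-21) = -6 - 7 = -13)
w = 0 (w = 6 + 6*(-1) = 6 - 6 = 0)
E(d, H) = -21*H + H*d (E(d, H) = H*d - 21*H = -21*H + H*d)
(O(22) + E(6, w))² = (-13 + 0*(-21 + 6))² = (-13 + 0*(-15))² = (-13 + 0)² = (-13)² = 169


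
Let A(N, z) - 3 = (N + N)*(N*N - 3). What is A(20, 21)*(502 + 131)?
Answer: 10053939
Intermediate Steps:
A(N, z) = 3 + 2*N*(-3 + N²) (A(N, z) = 3 + (N + N)*(N*N - 3) = 3 + (2*N)*(N² - 3) = 3 + (2*N)*(-3 + N²) = 3 + 2*N*(-3 + N²))
A(20, 21)*(502 + 131) = (3 - 6*20 + 2*20³)*(502 + 131) = (3 - 120 + 2*8000)*633 = (3 - 120 + 16000)*633 = 15883*633 = 10053939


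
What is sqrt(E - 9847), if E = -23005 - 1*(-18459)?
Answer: I*sqrt(14393) ≈ 119.97*I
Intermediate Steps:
E = -4546 (E = -23005 + 18459 = -4546)
sqrt(E - 9847) = sqrt(-4546 - 9847) = sqrt(-14393) = I*sqrt(14393)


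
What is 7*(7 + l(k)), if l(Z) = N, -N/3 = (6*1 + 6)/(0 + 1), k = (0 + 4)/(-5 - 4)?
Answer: -203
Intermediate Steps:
k = -4/9 (k = 4/(-9) = 4*(-⅑) = -4/9 ≈ -0.44444)
N = -36 (N = -3*(6*1 + 6)/(0 + 1) = -3*(6 + 6)/1 = -36 ≈ -36.000)
l(Z) = -36
7*(7 + l(k)) = 7*(7 - 36) = 7*(-29) = -203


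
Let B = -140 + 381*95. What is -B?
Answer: -36055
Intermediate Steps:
B = 36055 (B = -140 + 36195 = 36055)
-B = -1*36055 = -36055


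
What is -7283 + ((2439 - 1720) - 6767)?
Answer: -13331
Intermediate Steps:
-7283 + ((2439 - 1720) - 6767) = -7283 + (719 - 6767) = -7283 - 6048 = -13331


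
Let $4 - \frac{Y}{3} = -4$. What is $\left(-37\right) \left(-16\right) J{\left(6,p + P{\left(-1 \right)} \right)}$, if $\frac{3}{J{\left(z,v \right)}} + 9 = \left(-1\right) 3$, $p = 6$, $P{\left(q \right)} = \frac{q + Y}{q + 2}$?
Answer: $-148$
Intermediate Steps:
$Y = 24$ ($Y = 12 - -12 = 12 + 12 = 24$)
$P{\left(q \right)} = \frac{24 + q}{2 + q}$ ($P{\left(q \right)} = \frac{q + 24}{q + 2} = \frac{24 + q}{2 + q}$)
$J{\left(z,v \right)} = - \frac{1}{4}$ ($J{\left(z,v \right)} = \frac{3}{-9 - 3} = \frac{3}{-12} = 3 \left(- \frac{1}{12}\right) = - \frac{1}{4}$)
$\left(-37\right) \left(-16\right) J{\left(6,p + P{\left(-1 \right)} \right)} = \left(-37\right) \left(-16\right) \left(- \frac{1}{4}\right) = 592 \left(- \frac{1}{4}\right) = -148$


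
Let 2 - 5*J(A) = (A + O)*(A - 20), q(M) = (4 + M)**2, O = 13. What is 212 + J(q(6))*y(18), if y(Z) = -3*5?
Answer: 27326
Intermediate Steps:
y(Z) = -15
J(A) = 2/5 - (-20 + A)*(13 + A)/5 (J(A) = 2/5 - (A + 13)*(A - 20)/5 = 2/5 - (13 + A)*(-20 + A)/5 = 2/5 - (-20 + A)*(13 + A)/5)
212 + J(q(6))*y(18) = 212 + (262/5 - (4 + 6)**4/5 + 7*(4 + 6)**2/5)*(-15) = 212 + (262/5 - (10**2)**2/5 + (7/5)*10**2)*(-15) = 212 + (262/5 - 1/5*100**2 + (7/5)*100)*(-15) = 212 + (262/5 - 1/5*10000 + 140)*(-15) = 212 + (262/5 - 2000 + 140)*(-15) = 212 - 9038/5*(-15) = 212 + 27114 = 27326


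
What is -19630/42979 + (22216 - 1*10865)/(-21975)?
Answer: -919223879/944463525 ≈ -0.97328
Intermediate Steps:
-19630/42979 + (22216 - 1*10865)/(-21975) = -19630*1/42979 + (22216 - 10865)*(-1/21975) = -19630/42979 + 11351*(-1/21975) = -19630/42979 - 11351/21975 = -919223879/944463525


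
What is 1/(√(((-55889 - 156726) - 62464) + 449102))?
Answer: √174023/174023 ≈ 0.0023972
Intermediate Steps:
1/(√(((-55889 - 156726) - 62464) + 449102)) = 1/(√((-212615 - 62464) + 449102)) = 1/(√(-275079 + 449102)) = 1/(√174023) = √174023/174023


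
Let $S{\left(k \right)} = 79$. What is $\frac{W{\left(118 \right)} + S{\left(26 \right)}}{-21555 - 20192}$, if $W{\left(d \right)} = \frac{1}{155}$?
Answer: $- \frac{12246}{6470785} \approx -0.0018925$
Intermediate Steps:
$W{\left(d \right)} = \frac{1}{155}$
$\frac{W{\left(118 \right)} + S{\left(26 \right)}}{-21555 - 20192} = \frac{\frac{1}{155} + 79}{-21555 - 20192} = \frac{12246}{155 \left(-41747\right)} = \frac{12246}{155} \left(- \frac{1}{41747}\right) = - \frac{12246}{6470785}$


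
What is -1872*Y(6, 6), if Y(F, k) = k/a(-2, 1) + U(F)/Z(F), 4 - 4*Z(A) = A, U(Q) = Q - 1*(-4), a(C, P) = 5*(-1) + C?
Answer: 273312/7 ≈ 39045.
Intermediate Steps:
a(C, P) = -5 + C
U(Q) = 4 + Q (U(Q) = Q + 4 = 4 + Q)
Z(A) = 1 - A/4
Y(F, k) = -k/7 + (4 + F)/(1 - F/4) (Y(F, k) = k/(-5 - 2) + (4 + F)/(1 - F/4) = k/(-7) + (4 + F)/(1 - F/4) = k*(-⅐) + (4 + F)/(1 - F/4) = -k/7 + (4 + F)/(1 - F/4))
-1872*Y(6, 6) = -1872*(-112 - 28*6 - 1*6*(-4 + 6))/(7*(-4 + 6)) = -1872*(-112 - 168 - 1*6*2)/(7*2) = -1872*(-112 - 168 - 12)/(7*2) = -1872*(-292)/(7*2) = -1872*(-146/7) = 273312/7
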